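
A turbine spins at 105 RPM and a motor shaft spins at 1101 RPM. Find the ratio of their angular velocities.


Given: RPM_A = 105, RPM_B = 1101
omega = 2*pi*RPM/60, so omega_A/omega_B = RPM_A / RPM_B
omega_A/omega_B = 105 / 1101
omega_A/omega_B = 35/367

35/367


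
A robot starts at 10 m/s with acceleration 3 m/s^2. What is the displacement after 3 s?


Given: v0 = 10 m/s, a = 3 m/s^2, t = 3 s
Using s = v0*t + (1/2)*a*t^2
s = 10*3 + (1/2)*3*3^2
s = 30 + (1/2)*27
s = 30 + 27/2
s = 87/2

87/2 m


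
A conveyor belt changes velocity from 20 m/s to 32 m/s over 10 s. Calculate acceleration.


Given: initial velocity v0 = 20 m/s, final velocity v = 32 m/s, time t = 10 s
Using a = (v - v0) / t
a = (32 - 20) / 10
a = 12 / 10
a = 6/5 m/s^2

6/5 m/s^2


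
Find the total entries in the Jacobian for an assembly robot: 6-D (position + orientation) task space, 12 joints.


Given: task space dimension = 6, joints = 12
Jacobian is a 6 x 12 matrix
Total entries = rows * columns
Total = 6 * 12
Total = 72

72


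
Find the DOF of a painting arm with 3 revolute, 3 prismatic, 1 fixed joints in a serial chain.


Given: serial robot with 3 revolute, 3 prismatic, 1 fixed joints
DOF contribution per joint type: revolute=1, prismatic=1, spherical=3, fixed=0
DOF = 3*1 + 3*1 + 1*0
DOF = 6

6


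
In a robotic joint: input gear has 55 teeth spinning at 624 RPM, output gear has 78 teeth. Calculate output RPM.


Given: N1 = 55 teeth, w1 = 624 RPM, N2 = 78 teeth
Using N1*w1 = N2*w2
w2 = N1*w1 / N2
w2 = 55*624 / 78
w2 = 34320 / 78
w2 = 440 RPM

440 RPM


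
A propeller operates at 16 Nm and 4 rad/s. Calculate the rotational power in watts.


Given: tau = 16 Nm, omega = 4 rad/s
Using P = tau * omega
P = 16 * 4
P = 64 W

64 W


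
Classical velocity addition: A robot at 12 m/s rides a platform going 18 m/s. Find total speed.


Given: object velocity = 12 m/s, platform velocity = 18 m/s (same direction)
Using classical velocity addition: v_total = v_object + v_platform
v_total = 12 + 18
v_total = 30 m/s

30 m/s


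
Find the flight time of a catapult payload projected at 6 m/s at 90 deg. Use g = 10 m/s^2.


Given: v0 = 6 m/s, theta = 90 deg, g = 10 m/s^2
sin(90) = 1
Using T = 2*v0*sin(theta) / g
T = 2*6*1 / 10
T = 12 / 10
T = 6/5 s

6/5 s


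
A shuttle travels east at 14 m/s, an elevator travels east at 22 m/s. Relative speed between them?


Given: v_A = 14 m/s east, v_B = 22 m/s east
Both move in the same direction; relative speed = |v_A - v_B|
|14 - 22| = |-8|
= 8 m/s

8 m/s


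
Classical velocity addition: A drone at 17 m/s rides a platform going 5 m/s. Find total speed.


Given: object velocity = 17 m/s, platform velocity = 5 m/s (same direction)
Using classical velocity addition: v_total = v_object + v_platform
v_total = 17 + 5
v_total = 22 m/s

22 m/s


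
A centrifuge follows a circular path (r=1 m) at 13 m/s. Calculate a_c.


Given: v = 13 m/s, r = 1 m
Using a_c = v^2 / r
a_c = 13^2 / 1
a_c = 169 / 1
a_c = 169 m/s^2

169 m/s^2


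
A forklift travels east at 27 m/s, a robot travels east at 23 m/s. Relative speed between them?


Given: v_A = 27 m/s east, v_B = 23 m/s east
Both move in the same direction; relative speed = |v_A - v_B|
|27 - 23| = |4|
= 4 m/s

4 m/s


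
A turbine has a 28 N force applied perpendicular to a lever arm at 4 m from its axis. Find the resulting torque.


Given: F = 28 N, r = 4 m, angle = 90 deg (perpendicular)
Using tau = F * r * sin(90)
sin(90) = 1
tau = 28 * 4 * 1
tau = 112 Nm

112 Nm


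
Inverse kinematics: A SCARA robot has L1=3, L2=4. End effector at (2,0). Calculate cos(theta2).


Given: L1 = 3, L2 = 4, target (x, y) = (2, 0)
Using cos(theta2) = (x^2 + y^2 - L1^2 - L2^2) / (2*L1*L2)
x^2 + y^2 = 2^2 + 0 = 4
L1^2 + L2^2 = 9 + 16 = 25
Numerator = 4 - 25 = -21
Denominator = 2*3*4 = 24
cos(theta2) = -21/24 = -7/8

-7/8


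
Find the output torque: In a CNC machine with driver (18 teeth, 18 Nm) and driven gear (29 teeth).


Given: N1 = 18, N2 = 29, T1 = 18 Nm
Using T2/T1 = N2/N1
T2 = T1 * N2 / N1
T2 = 18 * 29 / 18
T2 = 522 / 18
T2 = 29 Nm

29 Nm


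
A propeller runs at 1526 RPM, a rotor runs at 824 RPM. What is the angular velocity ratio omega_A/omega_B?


Given: RPM_A = 1526, RPM_B = 824
omega = 2*pi*RPM/60, so omega_A/omega_B = RPM_A / RPM_B
omega_A/omega_B = 1526 / 824
omega_A/omega_B = 763/412

763/412


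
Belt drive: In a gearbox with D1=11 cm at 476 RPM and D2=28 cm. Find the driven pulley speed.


Given: D1 = 11 cm, w1 = 476 RPM, D2 = 28 cm
Using D1*w1 = D2*w2
w2 = D1*w1 / D2
w2 = 11*476 / 28
w2 = 5236 / 28
w2 = 187 RPM

187 RPM


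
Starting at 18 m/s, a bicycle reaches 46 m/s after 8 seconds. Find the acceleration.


Given: initial velocity v0 = 18 m/s, final velocity v = 46 m/s, time t = 8 s
Using a = (v - v0) / t
a = (46 - 18) / 8
a = 28 / 8
a = 7/2 m/s^2

7/2 m/s^2


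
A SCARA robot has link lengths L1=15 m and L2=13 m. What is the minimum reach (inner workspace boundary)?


Given: L1 = 15 m, L2 = 13 m
For a 2-link planar arm, min reach = |L1 - L2| (second link folded back)
Min reach = |15 - 13|
Min reach = 2 m

2 m


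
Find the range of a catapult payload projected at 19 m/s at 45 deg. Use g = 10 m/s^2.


Given: v0 = 19 m/s, theta = 45 deg, g = 10 m/s^2
sin(2*45) = sin(90) = 1
Using R = v0^2 * sin(2*theta) / g
R = 19^2 * 1 / 10
R = 361 / 10
R = 361/10 m

361/10 m


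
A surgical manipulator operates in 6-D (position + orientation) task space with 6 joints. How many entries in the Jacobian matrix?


Given: task space dimension = 6, joints = 6
Jacobian is a 6 x 6 matrix
Total entries = rows * columns
Total = 6 * 6
Total = 36

36


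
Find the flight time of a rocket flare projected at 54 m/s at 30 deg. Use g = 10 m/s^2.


Given: v0 = 54 m/s, theta = 30 deg, g = 10 m/s^2
sin(30) = 1/2
Using T = 2*v0*sin(theta) / g
T = 2*54*1/2 / 10
T = 54 / 10
T = 27/5 s

27/5 s


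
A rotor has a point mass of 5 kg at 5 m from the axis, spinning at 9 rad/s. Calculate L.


Given: m = 5 kg, r = 5 m, omega = 9 rad/s
For a point mass: I = m*r^2
I = 5*5^2 = 5*25 = 125
L = I*omega = 125*9
L = 1125 kg*m^2/s

1125 kg*m^2/s


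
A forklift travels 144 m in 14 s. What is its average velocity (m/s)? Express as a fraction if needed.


Given: distance d = 144 m, time t = 14 s
Using v = d / t
v = 144 / 14
v = 72/7 m/s

72/7 m/s


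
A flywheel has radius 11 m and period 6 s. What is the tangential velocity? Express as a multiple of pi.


Given: radius r = 11 m, period T = 6 s
Using v = 2*pi*r / T
v = 2*pi*11 / 6
v = 22*pi / 6
v = 11/3*pi m/s

11/3*pi m/s


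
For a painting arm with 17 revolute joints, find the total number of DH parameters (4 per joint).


Given: 17 joints, 4 DH parameters per joint (d, theta, a, alpha)
Total DH parameters = number_of_joints * 4
Total = 17 * 4
Total = 68

68


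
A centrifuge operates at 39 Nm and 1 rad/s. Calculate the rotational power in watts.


Given: tau = 39 Nm, omega = 1 rad/s
Using P = tau * omega
P = 39 * 1
P = 39 W

39 W


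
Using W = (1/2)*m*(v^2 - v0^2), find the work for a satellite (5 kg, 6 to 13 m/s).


Given: m = 5 kg, v0 = 6 m/s, v = 13 m/s
Using W = (1/2)*m*(v^2 - v0^2)
v^2 = 13^2 = 169
v0^2 = 6^2 = 36
v^2 - v0^2 = 169 - 36 = 133
W = (1/2)*5*133 = 665/2 J

665/2 J


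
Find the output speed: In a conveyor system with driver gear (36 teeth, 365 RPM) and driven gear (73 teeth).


Given: N1 = 36 teeth, w1 = 365 RPM, N2 = 73 teeth
Using N1*w1 = N2*w2
w2 = N1*w1 / N2
w2 = 36*365 / 73
w2 = 13140 / 73
w2 = 180 RPM

180 RPM


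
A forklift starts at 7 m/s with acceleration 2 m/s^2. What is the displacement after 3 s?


Given: v0 = 7 m/s, a = 2 m/s^2, t = 3 s
Using s = v0*t + (1/2)*a*t^2
s = 7*3 + (1/2)*2*3^2
s = 21 + (1/2)*18
s = 21 + 9
s = 30

30 m


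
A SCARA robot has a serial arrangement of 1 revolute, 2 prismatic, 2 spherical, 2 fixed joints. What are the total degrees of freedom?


Given: serial robot with 1 revolute, 2 prismatic, 2 spherical, 2 fixed joints
DOF contribution per joint type: revolute=1, prismatic=1, spherical=3, fixed=0
DOF = 1*1 + 2*1 + 2*3 + 2*0
DOF = 9

9


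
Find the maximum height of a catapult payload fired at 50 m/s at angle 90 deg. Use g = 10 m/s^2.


Given: v0 = 50 m/s, theta = 90 deg, g = 10 m/s^2
sin^2(90) = 1
Using H = v0^2 * sin^2(theta) / (2*g)
H = 50^2 * 1 / (2*10)
H = 2500 * 1 / 20
H = 2500 / 20
H = 125 m

125 m


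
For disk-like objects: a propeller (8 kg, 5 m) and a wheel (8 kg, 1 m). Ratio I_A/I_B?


Given: M1=8 kg, R1=5 m, M2=8 kg, R2=1 m
For a disk: I = (1/2)*M*R^2, so I_A/I_B = (M1*R1^2)/(M2*R2^2)
M1*R1^2 = 8*25 = 200
M2*R2^2 = 8*1 = 8
I_A/I_B = 200/8 = 25

25


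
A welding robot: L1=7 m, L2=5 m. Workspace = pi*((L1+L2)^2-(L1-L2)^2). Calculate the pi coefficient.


Given: L1 = 7, L2 = 5
(L1+L2)^2 = (12)^2 = 144
(L1-L2)^2 = (2)^2 = 4
Difference = 144 - 4 = 140
This equals 4*L1*L2 = 4*7*5 = 140
Workspace area = 140*pi

140


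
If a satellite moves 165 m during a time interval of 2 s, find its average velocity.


Given: distance d = 165 m, time t = 2 s
Using v = d / t
v = 165 / 2
v = 165/2 m/s

165/2 m/s


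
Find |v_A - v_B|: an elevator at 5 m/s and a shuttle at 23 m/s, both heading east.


Given: v_A = 5 m/s east, v_B = 23 m/s east
Both move in the same direction; relative speed = |v_A - v_B|
|5 - 23| = |-18|
= 18 m/s

18 m/s


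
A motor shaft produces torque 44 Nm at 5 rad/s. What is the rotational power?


Given: tau = 44 Nm, omega = 5 rad/s
Using P = tau * omega
P = 44 * 5
P = 220 W

220 W


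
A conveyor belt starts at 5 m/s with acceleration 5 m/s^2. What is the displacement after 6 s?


Given: v0 = 5 m/s, a = 5 m/s^2, t = 6 s
Using s = v0*t + (1/2)*a*t^2
s = 5*6 + (1/2)*5*6^2
s = 30 + (1/2)*180
s = 30 + 90
s = 120

120 m


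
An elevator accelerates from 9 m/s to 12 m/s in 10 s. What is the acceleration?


Given: initial velocity v0 = 9 m/s, final velocity v = 12 m/s, time t = 10 s
Using a = (v - v0) / t
a = (12 - 9) / 10
a = 3 / 10
a = 3/10 m/s^2

3/10 m/s^2


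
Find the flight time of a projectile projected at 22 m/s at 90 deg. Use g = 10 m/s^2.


Given: v0 = 22 m/s, theta = 90 deg, g = 10 m/s^2
sin(90) = 1
Using T = 2*v0*sin(theta) / g
T = 2*22*1 / 10
T = 44 / 10
T = 22/5 s

22/5 s


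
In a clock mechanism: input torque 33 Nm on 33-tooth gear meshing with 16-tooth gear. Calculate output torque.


Given: N1 = 33, N2 = 16, T1 = 33 Nm
Using T2/T1 = N2/N1
T2 = T1 * N2 / N1
T2 = 33 * 16 / 33
T2 = 528 / 33
T2 = 16 Nm

16 Nm


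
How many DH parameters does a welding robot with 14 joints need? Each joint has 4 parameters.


Given: 14 joints, 4 DH parameters per joint (d, theta, a, alpha)
Total DH parameters = number_of_joints * 4
Total = 14 * 4
Total = 56

56


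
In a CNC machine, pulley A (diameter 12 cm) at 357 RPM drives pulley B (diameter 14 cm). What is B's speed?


Given: D1 = 12 cm, w1 = 357 RPM, D2 = 14 cm
Using D1*w1 = D2*w2
w2 = D1*w1 / D2
w2 = 12*357 / 14
w2 = 4284 / 14
w2 = 306 RPM

306 RPM


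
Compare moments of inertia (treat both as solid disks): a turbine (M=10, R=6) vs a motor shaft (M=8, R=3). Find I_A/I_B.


Given: M1=10 kg, R1=6 m, M2=8 kg, R2=3 m
For a disk: I = (1/2)*M*R^2, so I_A/I_B = (M1*R1^2)/(M2*R2^2)
M1*R1^2 = 10*36 = 360
M2*R2^2 = 8*9 = 72
I_A/I_B = 360/72 = 5

5


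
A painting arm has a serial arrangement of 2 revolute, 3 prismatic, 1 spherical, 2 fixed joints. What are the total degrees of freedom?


Given: serial robot with 2 revolute, 3 prismatic, 1 spherical, 2 fixed joints
DOF contribution per joint type: revolute=1, prismatic=1, spherical=3, fixed=0
DOF = 2*1 + 3*1 + 1*3 + 2*0
DOF = 8

8


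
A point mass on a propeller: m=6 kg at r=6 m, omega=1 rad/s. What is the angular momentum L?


Given: m = 6 kg, r = 6 m, omega = 1 rad/s
For a point mass: I = m*r^2
I = 6*6^2 = 6*36 = 216
L = I*omega = 216*1
L = 216 kg*m^2/s

216 kg*m^2/s


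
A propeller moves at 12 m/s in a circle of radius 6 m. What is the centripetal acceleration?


Given: v = 12 m/s, r = 6 m
Using a_c = v^2 / r
a_c = 12^2 / 6
a_c = 144 / 6
a_c = 24 m/s^2

24 m/s^2


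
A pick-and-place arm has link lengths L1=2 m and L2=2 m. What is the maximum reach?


Given: L1 = 2 m, L2 = 2 m
For a 2-link planar arm, max reach = L1 + L2 (fully extended)
Max reach = 2 + 2
Max reach = 4 m

4 m


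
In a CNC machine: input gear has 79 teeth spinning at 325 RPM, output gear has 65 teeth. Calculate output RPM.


Given: N1 = 79 teeth, w1 = 325 RPM, N2 = 65 teeth
Using N1*w1 = N2*w2
w2 = N1*w1 / N2
w2 = 79*325 / 65
w2 = 25675 / 65
w2 = 395 RPM

395 RPM


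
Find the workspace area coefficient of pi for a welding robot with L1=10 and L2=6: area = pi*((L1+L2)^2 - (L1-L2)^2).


Given: L1 = 10, L2 = 6
(L1+L2)^2 = (16)^2 = 256
(L1-L2)^2 = (4)^2 = 16
Difference = 256 - 16 = 240
This equals 4*L1*L2 = 4*10*6 = 240
Workspace area = 240*pi

240


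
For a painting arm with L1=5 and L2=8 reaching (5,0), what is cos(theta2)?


Given: L1 = 5, L2 = 8, target (x, y) = (5, 0)
Using cos(theta2) = (x^2 + y^2 - L1^2 - L2^2) / (2*L1*L2)
x^2 + y^2 = 5^2 + 0 = 25
L1^2 + L2^2 = 25 + 64 = 89
Numerator = 25 - 89 = -64
Denominator = 2*5*8 = 80
cos(theta2) = -64/80 = -4/5

-4/5


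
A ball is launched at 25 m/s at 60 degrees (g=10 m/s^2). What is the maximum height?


Given: v0 = 25 m/s, theta = 60 deg, g = 10 m/s^2
sin^2(60) = 3/4
Using H = v0^2 * sin^2(theta) / (2*g)
H = 25^2 * 3/4 / (2*10)
H = 625 * 3/4 / 20
H = 1875/4 / 20
H = 375/16 m

375/16 m


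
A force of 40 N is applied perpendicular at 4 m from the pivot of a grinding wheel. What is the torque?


Given: F = 40 N, r = 4 m, angle = 90 deg (perpendicular)
Using tau = F * r * sin(90)
sin(90) = 1
tau = 40 * 4 * 1
tau = 160 Nm

160 Nm


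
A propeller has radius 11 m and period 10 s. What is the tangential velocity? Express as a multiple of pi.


Given: radius r = 11 m, period T = 10 s
Using v = 2*pi*r / T
v = 2*pi*11 / 10
v = 22*pi / 10
v = 11/5*pi m/s

11/5*pi m/s


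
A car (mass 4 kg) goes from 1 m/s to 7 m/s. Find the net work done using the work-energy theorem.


Given: m = 4 kg, v0 = 1 m/s, v = 7 m/s
Using W = (1/2)*m*(v^2 - v0^2)
v^2 = 7^2 = 49
v0^2 = 1^2 = 1
v^2 - v0^2 = 49 - 1 = 48
W = (1/2)*4*48 = 96 J

96 J


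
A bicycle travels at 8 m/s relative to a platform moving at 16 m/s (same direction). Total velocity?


Given: object velocity = 8 m/s, platform velocity = 16 m/s (same direction)
Using classical velocity addition: v_total = v_object + v_platform
v_total = 8 + 16
v_total = 24 m/s

24 m/s


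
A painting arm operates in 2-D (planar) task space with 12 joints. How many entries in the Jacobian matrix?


Given: task space dimension = 2, joints = 12
Jacobian is a 2 x 12 matrix
Total entries = rows * columns
Total = 2 * 12
Total = 24

24


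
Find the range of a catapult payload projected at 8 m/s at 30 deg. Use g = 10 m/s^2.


Given: v0 = 8 m/s, theta = 30 deg, g = 10 m/s^2
sin(2*30) = sin(60) = sqrt(3)/2
Using R = v0^2 * sin(2*theta) / g
R = 8^2 * (sqrt(3)/2) / 10
R = 64 * sqrt(3) / 20
R = 16/5*sqrt(3) m

16/5*sqrt(3) m


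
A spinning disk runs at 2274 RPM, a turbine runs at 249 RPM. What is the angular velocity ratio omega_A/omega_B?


Given: RPM_A = 2274, RPM_B = 249
omega = 2*pi*RPM/60, so omega_A/omega_B = RPM_A / RPM_B
omega_A/omega_B = 2274 / 249
omega_A/omega_B = 758/83

758/83


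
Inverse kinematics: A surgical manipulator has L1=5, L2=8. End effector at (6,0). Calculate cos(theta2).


Given: L1 = 5, L2 = 8, target (x, y) = (6, 0)
Using cos(theta2) = (x^2 + y^2 - L1^2 - L2^2) / (2*L1*L2)
x^2 + y^2 = 6^2 + 0 = 36
L1^2 + L2^2 = 25 + 64 = 89
Numerator = 36 - 89 = -53
Denominator = 2*5*8 = 80
cos(theta2) = -53/80 = -53/80

-53/80


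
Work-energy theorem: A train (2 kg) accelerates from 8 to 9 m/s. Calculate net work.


Given: m = 2 kg, v0 = 8 m/s, v = 9 m/s
Using W = (1/2)*m*(v^2 - v0^2)
v^2 = 9^2 = 81
v0^2 = 8^2 = 64
v^2 - v0^2 = 81 - 64 = 17
W = (1/2)*2*17 = 17 J

17 J


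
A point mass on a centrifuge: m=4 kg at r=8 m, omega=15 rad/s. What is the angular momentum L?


Given: m = 4 kg, r = 8 m, omega = 15 rad/s
For a point mass: I = m*r^2
I = 4*8^2 = 4*64 = 256
L = I*omega = 256*15
L = 3840 kg*m^2/s

3840 kg*m^2/s


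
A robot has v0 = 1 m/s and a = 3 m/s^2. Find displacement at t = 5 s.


Given: v0 = 1 m/s, a = 3 m/s^2, t = 5 s
Using s = v0*t + (1/2)*a*t^2
s = 1*5 + (1/2)*3*5^2
s = 5 + (1/2)*75
s = 5 + 75/2
s = 85/2

85/2 m


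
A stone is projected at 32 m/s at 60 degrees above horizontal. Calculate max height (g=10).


Given: v0 = 32 m/s, theta = 60 deg, g = 10 m/s^2
sin^2(60) = 3/4
Using H = v0^2 * sin^2(theta) / (2*g)
H = 32^2 * 3/4 / (2*10)
H = 1024 * 3/4 / 20
H = 768 / 20
H = 192/5 m

192/5 m


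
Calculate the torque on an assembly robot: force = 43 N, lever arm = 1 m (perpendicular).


Given: F = 43 N, r = 1 m, angle = 90 deg (perpendicular)
Using tau = F * r * sin(90)
sin(90) = 1
tau = 43 * 1 * 1
tau = 43 Nm

43 Nm


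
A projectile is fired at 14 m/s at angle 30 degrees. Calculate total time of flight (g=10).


Given: v0 = 14 m/s, theta = 30 deg, g = 10 m/s^2
sin(30) = 1/2
Using T = 2*v0*sin(theta) / g
T = 2*14*1/2 / 10
T = 14 / 10
T = 7/5 s

7/5 s


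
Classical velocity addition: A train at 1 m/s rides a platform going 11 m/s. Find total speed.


Given: object velocity = 1 m/s, platform velocity = 11 m/s (same direction)
Using classical velocity addition: v_total = v_object + v_platform
v_total = 1 + 11
v_total = 12 m/s

12 m/s


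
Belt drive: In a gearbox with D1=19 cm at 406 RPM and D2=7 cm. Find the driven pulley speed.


Given: D1 = 19 cm, w1 = 406 RPM, D2 = 7 cm
Using D1*w1 = D2*w2
w2 = D1*w1 / D2
w2 = 19*406 / 7
w2 = 7714 / 7
w2 = 1102 RPM

1102 RPM


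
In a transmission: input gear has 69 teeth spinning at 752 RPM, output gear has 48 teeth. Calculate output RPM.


Given: N1 = 69 teeth, w1 = 752 RPM, N2 = 48 teeth
Using N1*w1 = N2*w2
w2 = N1*w1 / N2
w2 = 69*752 / 48
w2 = 51888 / 48
w2 = 1081 RPM

1081 RPM


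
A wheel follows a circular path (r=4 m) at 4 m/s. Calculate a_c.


Given: v = 4 m/s, r = 4 m
Using a_c = v^2 / r
a_c = 4^2 / 4
a_c = 16 / 4
a_c = 4 m/s^2

4 m/s^2


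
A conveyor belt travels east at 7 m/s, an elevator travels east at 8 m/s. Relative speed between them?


Given: v_A = 7 m/s east, v_B = 8 m/s east
Both move in the same direction; relative speed = |v_A - v_B|
|7 - 8| = |-1|
= 1 m/s

1 m/s


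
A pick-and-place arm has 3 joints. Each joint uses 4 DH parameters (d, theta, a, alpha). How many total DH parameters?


Given: 3 joints, 4 DH parameters per joint (d, theta, a, alpha)
Total DH parameters = number_of_joints * 4
Total = 3 * 4
Total = 12

12


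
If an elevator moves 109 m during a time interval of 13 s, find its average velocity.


Given: distance d = 109 m, time t = 13 s
Using v = d / t
v = 109 / 13
v = 109/13 m/s

109/13 m/s


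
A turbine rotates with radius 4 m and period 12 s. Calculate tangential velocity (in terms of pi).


Given: radius r = 4 m, period T = 12 s
Using v = 2*pi*r / T
v = 2*pi*4 / 12
v = 8*pi / 12
v = 2/3*pi m/s

2/3*pi m/s


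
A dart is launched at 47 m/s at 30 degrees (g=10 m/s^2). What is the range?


Given: v0 = 47 m/s, theta = 30 deg, g = 10 m/s^2
sin(2*30) = sin(60) = sqrt(3)/2
Using R = v0^2 * sin(2*theta) / g
R = 47^2 * (sqrt(3)/2) / 10
R = 2209 * sqrt(3) / 20
R = 2209/20*sqrt(3) m

2209/20*sqrt(3) m


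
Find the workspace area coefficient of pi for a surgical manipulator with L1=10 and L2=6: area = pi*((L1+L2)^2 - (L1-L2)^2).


Given: L1 = 10, L2 = 6
(L1+L2)^2 = (16)^2 = 256
(L1-L2)^2 = (4)^2 = 16
Difference = 256 - 16 = 240
This equals 4*L1*L2 = 4*10*6 = 240
Workspace area = 240*pi

240


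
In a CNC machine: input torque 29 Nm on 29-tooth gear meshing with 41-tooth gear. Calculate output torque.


Given: N1 = 29, N2 = 41, T1 = 29 Nm
Using T2/T1 = N2/N1
T2 = T1 * N2 / N1
T2 = 29 * 41 / 29
T2 = 1189 / 29
T2 = 41 Nm

41 Nm


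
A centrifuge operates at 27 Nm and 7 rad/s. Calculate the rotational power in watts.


Given: tau = 27 Nm, omega = 7 rad/s
Using P = tau * omega
P = 27 * 7
P = 189 W

189 W


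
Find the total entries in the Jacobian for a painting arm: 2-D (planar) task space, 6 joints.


Given: task space dimension = 2, joints = 6
Jacobian is a 2 x 6 matrix
Total entries = rows * columns
Total = 2 * 6
Total = 12

12


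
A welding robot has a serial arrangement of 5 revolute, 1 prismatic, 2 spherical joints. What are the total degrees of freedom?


Given: serial robot with 5 revolute, 1 prismatic, 2 spherical joints
DOF contribution per joint type: revolute=1, prismatic=1, spherical=3, fixed=0
DOF = 5*1 + 1*1 + 2*3
DOF = 12

12


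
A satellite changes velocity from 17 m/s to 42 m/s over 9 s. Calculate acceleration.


Given: initial velocity v0 = 17 m/s, final velocity v = 42 m/s, time t = 9 s
Using a = (v - v0) / t
a = (42 - 17) / 9
a = 25 / 9
a = 25/9 m/s^2

25/9 m/s^2


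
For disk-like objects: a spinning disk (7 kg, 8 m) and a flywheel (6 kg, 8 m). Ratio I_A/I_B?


Given: M1=7 kg, R1=8 m, M2=6 kg, R2=8 m
For a disk: I = (1/2)*M*R^2, so I_A/I_B = (M1*R1^2)/(M2*R2^2)
M1*R1^2 = 7*64 = 448
M2*R2^2 = 6*64 = 384
I_A/I_B = 448/384 = 7/6

7/6


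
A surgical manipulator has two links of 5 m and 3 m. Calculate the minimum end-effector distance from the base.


Given: L1 = 5 m, L2 = 3 m
For a 2-link planar arm, min reach = |L1 - L2| (second link folded back)
Min reach = |5 - 3|
Min reach = 2 m

2 m


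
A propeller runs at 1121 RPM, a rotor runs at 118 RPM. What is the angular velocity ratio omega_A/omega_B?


Given: RPM_A = 1121, RPM_B = 118
omega = 2*pi*RPM/60, so omega_A/omega_B = RPM_A / RPM_B
omega_A/omega_B = 1121 / 118
omega_A/omega_B = 19/2

19/2


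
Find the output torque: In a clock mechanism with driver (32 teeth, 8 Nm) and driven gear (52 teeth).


Given: N1 = 32, N2 = 52, T1 = 8 Nm
Using T2/T1 = N2/N1
T2 = T1 * N2 / N1
T2 = 8 * 52 / 32
T2 = 416 / 32
T2 = 13 Nm

13 Nm


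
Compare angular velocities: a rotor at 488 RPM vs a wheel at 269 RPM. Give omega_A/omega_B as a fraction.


Given: RPM_A = 488, RPM_B = 269
omega = 2*pi*RPM/60, so omega_A/omega_B = RPM_A / RPM_B
omega_A/omega_B = 488 / 269
omega_A/omega_B = 488/269

488/269


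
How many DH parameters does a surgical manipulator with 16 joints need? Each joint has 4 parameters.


Given: 16 joints, 4 DH parameters per joint (d, theta, a, alpha)
Total DH parameters = number_of_joints * 4
Total = 16 * 4
Total = 64

64


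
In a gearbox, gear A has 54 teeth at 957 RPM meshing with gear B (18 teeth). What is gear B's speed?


Given: N1 = 54 teeth, w1 = 957 RPM, N2 = 18 teeth
Using N1*w1 = N2*w2
w2 = N1*w1 / N2
w2 = 54*957 / 18
w2 = 51678 / 18
w2 = 2871 RPM

2871 RPM


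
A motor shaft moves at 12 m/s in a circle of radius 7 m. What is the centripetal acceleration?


Given: v = 12 m/s, r = 7 m
Using a_c = v^2 / r
a_c = 12^2 / 7
a_c = 144 / 7
a_c = 144/7 m/s^2

144/7 m/s^2


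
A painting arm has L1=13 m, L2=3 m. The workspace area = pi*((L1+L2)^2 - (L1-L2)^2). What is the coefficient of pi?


Given: L1 = 13, L2 = 3
(L1+L2)^2 = (16)^2 = 256
(L1-L2)^2 = (10)^2 = 100
Difference = 256 - 100 = 156
This equals 4*L1*L2 = 4*13*3 = 156
Workspace area = 156*pi

156


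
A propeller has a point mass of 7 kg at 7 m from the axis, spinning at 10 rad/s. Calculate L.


Given: m = 7 kg, r = 7 m, omega = 10 rad/s
For a point mass: I = m*r^2
I = 7*7^2 = 7*49 = 343
L = I*omega = 343*10
L = 3430 kg*m^2/s

3430 kg*m^2/s


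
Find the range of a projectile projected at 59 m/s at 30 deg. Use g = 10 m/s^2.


Given: v0 = 59 m/s, theta = 30 deg, g = 10 m/s^2
sin(2*30) = sin(60) = sqrt(3)/2
Using R = v0^2 * sin(2*theta) / g
R = 59^2 * (sqrt(3)/2) / 10
R = 3481 * sqrt(3) / 20
R = 3481/20*sqrt(3) m

3481/20*sqrt(3) m


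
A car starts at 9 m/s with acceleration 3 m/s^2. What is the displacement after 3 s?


Given: v0 = 9 m/s, a = 3 m/s^2, t = 3 s
Using s = v0*t + (1/2)*a*t^2
s = 9*3 + (1/2)*3*3^2
s = 27 + (1/2)*27
s = 27 + 27/2
s = 81/2

81/2 m


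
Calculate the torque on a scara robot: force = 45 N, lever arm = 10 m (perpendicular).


Given: F = 45 N, r = 10 m, angle = 90 deg (perpendicular)
Using tau = F * r * sin(90)
sin(90) = 1
tau = 45 * 10 * 1
tau = 450 Nm

450 Nm


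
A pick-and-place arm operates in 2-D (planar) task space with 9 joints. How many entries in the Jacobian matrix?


Given: task space dimension = 2, joints = 9
Jacobian is a 2 x 9 matrix
Total entries = rows * columns
Total = 2 * 9
Total = 18

18


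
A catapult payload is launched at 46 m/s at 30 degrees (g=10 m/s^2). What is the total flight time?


Given: v0 = 46 m/s, theta = 30 deg, g = 10 m/s^2
sin(30) = 1/2
Using T = 2*v0*sin(theta) / g
T = 2*46*1/2 / 10
T = 46 / 10
T = 23/5 s

23/5 s


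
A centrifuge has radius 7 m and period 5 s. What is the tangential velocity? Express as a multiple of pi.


Given: radius r = 7 m, period T = 5 s
Using v = 2*pi*r / T
v = 2*pi*7 / 5
v = 14*pi / 5
v = 14/5*pi m/s

14/5*pi m/s


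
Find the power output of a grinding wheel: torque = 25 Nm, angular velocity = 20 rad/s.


Given: tau = 25 Nm, omega = 20 rad/s
Using P = tau * omega
P = 25 * 20
P = 500 W

500 W


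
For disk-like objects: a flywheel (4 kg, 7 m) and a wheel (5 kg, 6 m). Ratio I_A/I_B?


Given: M1=4 kg, R1=7 m, M2=5 kg, R2=6 m
For a disk: I = (1/2)*M*R^2, so I_A/I_B = (M1*R1^2)/(M2*R2^2)
M1*R1^2 = 4*49 = 196
M2*R2^2 = 5*36 = 180
I_A/I_B = 196/180 = 49/45

49/45


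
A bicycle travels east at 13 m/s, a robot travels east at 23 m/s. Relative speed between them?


Given: v_A = 13 m/s east, v_B = 23 m/s east
Both move in the same direction; relative speed = |v_A - v_B|
|13 - 23| = |-10|
= 10 m/s

10 m/s


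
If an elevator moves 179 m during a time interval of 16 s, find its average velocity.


Given: distance d = 179 m, time t = 16 s
Using v = d / t
v = 179 / 16
v = 179/16 m/s

179/16 m/s


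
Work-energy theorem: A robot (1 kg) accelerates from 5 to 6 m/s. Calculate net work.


Given: m = 1 kg, v0 = 5 m/s, v = 6 m/s
Using W = (1/2)*m*(v^2 - v0^2)
v^2 = 6^2 = 36
v0^2 = 5^2 = 25
v^2 - v0^2 = 36 - 25 = 11
W = (1/2)*1*11 = 11/2 J

11/2 J


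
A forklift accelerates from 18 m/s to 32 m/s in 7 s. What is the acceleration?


Given: initial velocity v0 = 18 m/s, final velocity v = 32 m/s, time t = 7 s
Using a = (v - v0) / t
a = (32 - 18) / 7
a = 14 / 7
a = 2 m/s^2

2 m/s^2


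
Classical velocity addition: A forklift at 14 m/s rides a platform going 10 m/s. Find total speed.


Given: object velocity = 14 m/s, platform velocity = 10 m/s (same direction)
Using classical velocity addition: v_total = v_object + v_platform
v_total = 14 + 10
v_total = 24 m/s

24 m/s


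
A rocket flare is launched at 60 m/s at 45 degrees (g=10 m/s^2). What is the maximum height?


Given: v0 = 60 m/s, theta = 45 deg, g = 10 m/s^2
sin^2(45) = 1/2
Using H = v0^2 * sin^2(theta) / (2*g)
H = 60^2 * 1/2 / (2*10)
H = 3600 * 1/2 / 20
H = 1800 / 20
H = 90 m

90 m


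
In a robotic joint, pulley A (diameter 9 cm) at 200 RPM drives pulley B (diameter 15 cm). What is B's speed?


Given: D1 = 9 cm, w1 = 200 RPM, D2 = 15 cm
Using D1*w1 = D2*w2
w2 = D1*w1 / D2
w2 = 9*200 / 15
w2 = 1800 / 15
w2 = 120 RPM

120 RPM


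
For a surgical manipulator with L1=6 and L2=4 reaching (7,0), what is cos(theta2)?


Given: L1 = 6, L2 = 4, target (x, y) = (7, 0)
Using cos(theta2) = (x^2 + y^2 - L1^2 - L2^2) / (2*L1*L2)
x^2 + y^2 = 7^2 + 0 = 49
L1^2 + L2^2 = 36 + 16 = 52
Numerator = 49 - 52 = -3
Denominator = 2*6*4 = 48
cos(theta2) = -3/48 = -1/16

-1/16


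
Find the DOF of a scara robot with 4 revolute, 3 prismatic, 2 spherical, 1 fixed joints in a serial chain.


Given: serial robot with 4 revolute, 3 prismatic, 2 spherical, 1 fixed joints
DOF contribution per joint type: revolute=1, prismatic=1, spherical=3, fixed=0
DOF = 4*1 + 3*1 + 2*3 + 1*0
DOF = 13

13


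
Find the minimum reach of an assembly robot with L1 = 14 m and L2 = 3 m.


Given: L1 = 14 m, L2 = 3 m
For a 2-link planar arm, min reach = |L1 - L2| (second link folded back)
Min reach = |14 - 3|
Min reach = 11 m

11 m


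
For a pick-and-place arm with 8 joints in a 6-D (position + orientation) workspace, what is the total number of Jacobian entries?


Given: task space dimension = 6, joints = 8
Jacobian is a 6 x 8 matrix
Total entries = rows * columns
Total = 6 * 8
Total = 48

48


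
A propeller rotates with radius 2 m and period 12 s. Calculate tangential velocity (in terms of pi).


Given: radius r = 2 m, period T = 12 s
Using v = 2*pi*r / T
v = 2*pi*2 / 12
v = 4*pi / 12
v = 1/3*pi m/s

1/3*pi m/s


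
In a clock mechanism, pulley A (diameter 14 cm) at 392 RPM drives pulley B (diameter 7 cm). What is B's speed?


Given: D1 = 14 cm, w1 = 392 RPM, D2 = 7 cm
Using D1*w1 = D2*w2
w2 = D1*w1 / D2
w2 = 14*392 / 7
w2 = 5488 / 7
w2 = 784 RPM

784 RPM


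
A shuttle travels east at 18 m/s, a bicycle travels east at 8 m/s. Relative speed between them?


Given: v_A = 18 m/s east, v_B = 8 m/s east
Both move in the same direction; relative speed = |v_A - v_B|
|18 - 8| = |10|
= 10 m/s

10 m/s


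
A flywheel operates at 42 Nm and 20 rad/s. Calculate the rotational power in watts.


Given: tau = 42 Nm, omega = 20 rad/s
Using P = tau * omega
P = 42 * 20
P = 840 W

840 W


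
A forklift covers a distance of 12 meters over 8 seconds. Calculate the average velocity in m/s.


Given: distance d = 12 m, time t = 8 s
Using v = d / t
v = 12 / 8
v = 3/2 m/s

3/2 m/s


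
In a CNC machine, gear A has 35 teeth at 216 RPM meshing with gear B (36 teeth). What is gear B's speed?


Given: N1 = 35 teeth, w1 = 216 RPM, N2 = 36 teeth
Using N1*w1 = N2*w2
w2 = N1*w1 / N2
w2 = 35*216 / 36
w2 = 7560 / 36
w2 = 210 RPM

210 RPM


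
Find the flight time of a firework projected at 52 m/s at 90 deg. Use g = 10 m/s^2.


Given: v0 = 52 m/s, theta = 90 deg, g = 10 m/s^2
sin(90) = 1
Using T = 2*v0*sin(theta) / g
T = 2*52*1 / 10
T = 104 / 10
T = 52/5 s

52/5 s


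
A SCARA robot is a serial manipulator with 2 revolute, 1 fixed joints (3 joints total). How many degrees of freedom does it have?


Given: serial robot with 2 revolute, 1 fixed joints
DOF contribution per joint type: revolute=1, prismatic=1, spherical=3, fixed=0
DOF = 2*1 + 1*0
DOF = 2

2


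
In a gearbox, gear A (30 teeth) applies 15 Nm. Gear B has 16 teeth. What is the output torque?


Given: N1 = 30, N2 = 16, T1 = 15 Nm
Using T2/T1 = N2/N1
T2 = T1 * N2 / N1
T2 = 15 * 16 / 30
T2 = 240 / 30
T2 = 8 Nm

8 Nm


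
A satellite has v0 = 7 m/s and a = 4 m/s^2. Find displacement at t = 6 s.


Given: v0 = 7 m/s, a = 4 m/s^2, t = 6 s
Using s = v0*t + (1/2)*a*t^2
s = 7*6 + (1/2)*4*6^2
s = 42 + (1/2)*144
s = 42 + 72
s = 114

114 m


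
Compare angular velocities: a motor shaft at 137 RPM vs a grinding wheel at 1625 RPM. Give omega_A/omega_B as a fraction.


Given: RPM_A = 137, RPM_B = 1625
omega = 2*pi*RPM/60, so omega_A/omega_B = RPM_A / RPM_B
omega_A/omega_B = 137 / 1625
omega_A/omega_B = 137/1625

137/1625


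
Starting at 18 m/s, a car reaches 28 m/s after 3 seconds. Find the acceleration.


Given: initial velocity v0 = 18 m/s, final velocity v = 28 m/s, time t = 3 s
Using a = (v - v0) / t
a = (28 - 18) / 3
a = 10 / 3
a = 10/3 m/s^2

10/3 m/s^2


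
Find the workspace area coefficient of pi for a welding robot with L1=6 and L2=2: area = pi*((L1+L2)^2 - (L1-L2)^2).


Given: L1 = 6, L2 = 2
(L1+L2)^2 = (8)^2 = 64
(L1-L2)^2 = (4)^2 = 16
Difference = 64 - 16 = 48
This equals 4*L1*L2 = 4*6*2 = 48
Workspace area = 48*pi

48


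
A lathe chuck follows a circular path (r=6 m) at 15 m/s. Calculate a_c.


Given: v = 15 m/s, r = 6 m
Using a_c = v^2 / r
a_c = 15^2 / 6
a_c = 225 / 6
a_c = 75/2 m/s^2

75/2 m/s^2


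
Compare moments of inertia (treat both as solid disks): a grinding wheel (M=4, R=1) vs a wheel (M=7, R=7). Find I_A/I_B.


Given: M1=4 kg, R1=1 m, M2=7 kg, R2=7 m
For a disk: I = (1/2)*M*R^2, so I_A/I_B = (M1*R1^2)/(M2*R2^2)
M1*R1^2 = 4*1 = 4
M2*R2^2 = 7*49 = 343
I_A/I_B = 4/343 = 4/343

4/343


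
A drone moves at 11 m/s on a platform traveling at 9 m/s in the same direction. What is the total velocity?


Given: object velocity = 11 m/s, platform velocity = 9 m/s (same direction)
Using classical velocity addition: v_total = v_object + v_platform
v_total = 11 + 9
v_total = 20 m/s

20 m/s


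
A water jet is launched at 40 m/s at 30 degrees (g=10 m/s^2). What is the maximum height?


Given: v0 = 40 m/s, theta = 30 deg, g = 10 m/s^2
sin^2(30) = 1/4
Using H = v0^2 * sin^2(theta) / (2*g)
H = 40^2 * 1/4 / (2*10)
H = 1600 * 1/4 / 20
H = 400 / 20
H = 20 m

20 m


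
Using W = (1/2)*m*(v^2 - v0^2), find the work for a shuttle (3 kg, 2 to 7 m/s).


Given: m = 3 kg, v0 = 2 m/s, v = 7 m/s
Using W = (1/2)*m*(v^2 - v0^2)
v^2 = 7^2 = 49
v0^2 = 2^2 = 4
v^2 - v0^2 = 49 - 4 = 45
W = (1/2)*3*45 = 135/2 J

135/2 J


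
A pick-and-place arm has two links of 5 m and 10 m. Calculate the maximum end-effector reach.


Given: L1 = 5 m, L2 = 10 m
For a 2-link planar arm, max reach = L1 + L2 (fully extended)
Max reach = 5 + 10
Max reach = 15 m

15 m


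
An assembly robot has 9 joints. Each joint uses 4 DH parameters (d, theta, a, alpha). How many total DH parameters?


Given: 9 joints, 4 DH parameters per joint (d, theta, a, alpha)
Total DH parameters = number_of_joints * 4
Total = 9 * 4
Total = 36

36


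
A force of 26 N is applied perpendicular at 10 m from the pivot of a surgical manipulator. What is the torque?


Given: F = 26 N, r = 10 m, angle = 90 deg (perpendicular)
Using tau = F * r * sin(90)
sin(90) = 1
tau = 26 * 10 * 1
tau = 260 Nm

260 Nm


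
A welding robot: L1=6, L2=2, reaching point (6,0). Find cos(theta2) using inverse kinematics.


Given: L1 = 6, L2 = 2, target (x, y) = (6, 0)
Using cos(theta2) = (x^2 + y^2 - L1^2 - L2^2) / (2*L1*L2)
x^2 + y^2 = 6^2 + 0 = 36
L1^2 + L2^2 = 36 + 4 = 40
Numerator = 36 - 40 = -4
Denominator = 2*6*2 = 24
cos(theta2) = -4/24 = -1/6

-1/6


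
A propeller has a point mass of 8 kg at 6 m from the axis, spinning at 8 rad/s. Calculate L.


Given: m = 8 kg, r = 6 m, omega = 8 rad/s
For a point mass: I = m*r^2
I = 8*6^2 = 8*36 = 288
L = I*omega = 288*8
L = 2304 kg*m^2/s

2304 kg*m^2/s


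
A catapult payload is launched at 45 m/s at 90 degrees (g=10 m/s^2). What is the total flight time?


Given: v0 = 45 m/s, theta = 90 deg, g = 10 m/s^2
sin(90) = 1
Using T = 2*v0*sin(theta) / g
T = 2*45*1 / 10
T = 90 / 10
T = 9 s

9 s


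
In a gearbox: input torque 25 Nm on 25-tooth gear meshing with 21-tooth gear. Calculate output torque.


Given: N1 = 25, N2 = 21, T1 = 25 Nm
Using T2/T1 = N2/N1
T2 = T1 * N2 / N1
T2 = 25 * 21 / 25
T2 = 525 / 25
T2 = 21 Nm

21 Nm


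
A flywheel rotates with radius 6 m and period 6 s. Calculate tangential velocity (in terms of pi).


Given: radius r = 6 m, period T = 6 s
Using v = 2*pi*r / T
v = 2*pi*6 / 6
v = 12*pi / 6
v = 2*pi m/s

2*pi m/s


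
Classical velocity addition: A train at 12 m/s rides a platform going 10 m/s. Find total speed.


Given: object velocity = 12 m/s, platform velocity = 10 m/s (same direction)
Using classical velocity addition: v_total = v_object + v_platform
v_total = 12 + 10
v_total = 22 m/s

22 m/s


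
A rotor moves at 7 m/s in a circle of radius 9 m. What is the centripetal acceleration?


Given: v = 7 m/s, r = 9 m
Using a_c = v^2 / r
a_c = 7^2 / 9
a_c = 49 / 9
a_c = 49/9 m/s^2

49/9 m/s^2


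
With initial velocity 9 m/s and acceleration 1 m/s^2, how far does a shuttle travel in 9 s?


Given: v0 = 9 m/s, a = 1 m/s^2, t = 9 s
Using s = v0*t + (1/2)*a*t^2
s = 9*9 + (1/2)*1*9^2
s = 81 + (1/2)*81
s = 81 + 81/2
s = 243/2

243/2 m


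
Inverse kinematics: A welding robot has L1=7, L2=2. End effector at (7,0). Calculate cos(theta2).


Given: L1 = 7, L2 = 2, target (x, y) = (7, 0)
Using cos(theta2) = (x^2 + y^2 - L1^2 - L2^2) / (2*L1*L2)
x^2 + y^2 = 7^2 + 0 = 49
L1^2 + L2^2 = 49 + 4 = 53
Numerator = 49 - 53 = -4
Denominator = 2*7*2 = 28
cos(theta2) = -4/28 = -1/7

-1/7


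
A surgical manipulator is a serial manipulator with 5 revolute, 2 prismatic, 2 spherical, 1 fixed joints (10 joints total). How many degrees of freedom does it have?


Given: serial robot with 5 revolute, 2 prismatic, 2 spherical, 1 fixed joints
DOF contribution per joint type: revolute=1, prismatic=1, spherical=3, fixed=0
DOF = 5*1 + 2*1 + 2*3 + 1*0
DOF = 13

13


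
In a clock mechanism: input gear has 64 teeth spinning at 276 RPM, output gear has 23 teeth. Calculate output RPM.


Given: N1 = 64 teeth, w1 = 276 RPM, N2 = 23 teeth
Using N1*w1 = N2*w2
w2 = N1*w1 / N2
w2 = 64*276 / 23
w2 = 17664 / 23
w2 = 768 RPM

768 RPM


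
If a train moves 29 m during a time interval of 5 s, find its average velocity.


Given: distance d = 29 m, time t = 5 s
Using v = d / t
v = 29 / 5
v = 29/5 m/s

29/5 m/s


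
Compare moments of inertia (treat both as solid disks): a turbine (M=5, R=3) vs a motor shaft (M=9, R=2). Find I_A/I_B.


Given: M1=5 kg, R1=3 m, M2=9 kg, R2=2 m
For a disk: I = (1/2)*M*R^2, so I_A/I_B = (M1*R1^2)/(M2*R2^2)
M1*R1^2 = 5*9 = 45
M2*R2^2 = 9*4 = 36
I_A/I_B = 45/36 = 5/4

5/4


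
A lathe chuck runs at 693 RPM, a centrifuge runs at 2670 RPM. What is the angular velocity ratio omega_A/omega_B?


Given: RPM_A = 693, RPM_B = 2670
omega = 2*pi*RPM/60, so omega_A/omega_B = RPM_A / RPM_B
omega_A/omega_B = 693 / 2670
omega_A/omega_B = 231/890

231/890


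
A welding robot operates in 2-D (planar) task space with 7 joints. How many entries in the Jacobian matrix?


Given: task space dimension = 2, joints = 7
Jacobian is a 2 x 7 matrix
Total entries = rows * columns
Total = 2 * 7
Total = 14

14


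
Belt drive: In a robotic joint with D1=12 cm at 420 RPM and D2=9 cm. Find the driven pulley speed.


Given: D1 = 12 cm, w1 = 420 RPM, D2 = 9 cm
Using D1*w1 = D2*w2
w2 = D1*w1 / D2
w2 = 12*420 / 9
w2 = 5040 / 9
w2 = 560 RPM

560 RPM


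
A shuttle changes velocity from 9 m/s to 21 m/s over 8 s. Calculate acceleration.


Given: initial velocity v0 = 9 m/s, final velocity v = 21 m/s, time t = 8 s
Using a = (v - v0) / t
a = (21 - 9) / 8
a = 12 / 8
a = 3/2 m/s^2

3/2 m/s^2


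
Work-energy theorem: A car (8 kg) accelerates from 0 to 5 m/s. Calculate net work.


Given: m = 8 kg, v0 = 0 m/s, v = 5 m/s
Using W = (1/2)*m*(v^2 - v0^2)
v^2 = 5^2 = 25
v0^2 = 0^2 = 0
v^2 - v0^2 = 25 - 0 = 25
W = (1/2)*8*25 = 100 J

100 J


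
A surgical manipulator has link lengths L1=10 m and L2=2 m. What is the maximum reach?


Given: L1 = 10 m, L2 = 2 m
For a 2-link planar arm, max reach = L1 + L2 (fully extended)
Max reach = 10 + 2
Max reach = 12 m

12 m


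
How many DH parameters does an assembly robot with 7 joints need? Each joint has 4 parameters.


Given: 7 joints, 4 DH parameters per joint (d, theta, a, alpha)
Total DH parameters = number_of_joints * 4
Total = 7 * 4
Total = 28

28


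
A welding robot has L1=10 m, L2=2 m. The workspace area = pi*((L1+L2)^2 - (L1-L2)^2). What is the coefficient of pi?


Given: L1 = 10, L2 = 2
(L1+L2)^2 = (12)^2 = 144
(L1-L2)^2 = (8)^2 = 64
Difference = 144 - 64 = 80
This equals 4*L1*L2 = 4*10*2 = 80
Workspace area = 80*pi

80


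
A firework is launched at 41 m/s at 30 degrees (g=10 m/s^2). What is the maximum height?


Given: v0 = 41 m/s, theta = 30 deg, g = 10 m/s^2
sin^2(30) = 1/4
Using H = v0^2 * sin^2(theta) / (2*g)
H = 41^2 * 1/4 / (2*10)
H = 1681 * 1/4 / 20
H = 1681/4 / 20
H = 1681/80 m

1681/80 m


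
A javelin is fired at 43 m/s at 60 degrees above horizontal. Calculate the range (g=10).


Given: v0 = 43 m/s, theta = 60 deg, g = 10 m/s^2
sin(2*60) = sin(120) = sqrt(3)/2
Using R = v0^2 * sin(2*theta) / g
R = 43^2 * (sqrt(3)/2) / 10
R = 1849 * sqrt(3) / 20
R = 1849/20*sqrt(3) m

1849/20*sqrt(3) m
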